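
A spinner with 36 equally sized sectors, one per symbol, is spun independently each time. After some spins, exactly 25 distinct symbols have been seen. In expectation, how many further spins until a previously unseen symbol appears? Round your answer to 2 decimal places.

Each spin yields a new symbol with probability (36-25)/36 = 11/36, so the wait is geometric with mean 36/11.
E = 36/11 = 3.273.

3.27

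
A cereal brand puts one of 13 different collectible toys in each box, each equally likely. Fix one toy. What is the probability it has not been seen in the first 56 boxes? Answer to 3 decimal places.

Each box misses the fixed toy with probability (13-1)/13 = 12/13, independently.
P(still missing after 56) = (12/13)^56 = 0.0113.

0.011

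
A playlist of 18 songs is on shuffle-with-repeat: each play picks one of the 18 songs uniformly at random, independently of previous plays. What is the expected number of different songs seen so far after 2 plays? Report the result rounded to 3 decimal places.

For each song, P(seen in 2 plays) = 1 - (17/18)^2 = 0.1080.
By linearity of expectation, E[distinct seen] = 18·(1 - (17/18)^2) = 1.9444.

1.944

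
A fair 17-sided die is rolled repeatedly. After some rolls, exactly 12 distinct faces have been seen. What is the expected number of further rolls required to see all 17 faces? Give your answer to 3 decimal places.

38.817

With k distinct faces already seen, the next new one takes an expected 17/(17-k) rolls.
Sum over k = 12,...,16: E = 17/5 + 17/4 + 17/3 + 17/2 + 17/1 = 38.8167.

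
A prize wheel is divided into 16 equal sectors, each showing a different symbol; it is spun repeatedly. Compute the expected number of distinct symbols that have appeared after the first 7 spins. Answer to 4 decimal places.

For each symbol, P(seen in 7 spins) = 1 - (15/16)^7 = 0.36350.
By linearity of expectation, E[distinct seen] = 16·(1 - (15/16)^7) = 5.81599.

5.8160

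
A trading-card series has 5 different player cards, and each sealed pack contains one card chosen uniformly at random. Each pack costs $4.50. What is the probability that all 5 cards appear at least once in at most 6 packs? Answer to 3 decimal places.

By inclusion–exclusion over which cards are missing,
P(all seen) = Σ_{j=0}^{5} (-1)^j C(5,j)((5-j)/5)^6
= 1.0000 - 1.3107 + 0.4666 - 0.0410 + 0.0003 - 0.0000
= 0.1152.

0.115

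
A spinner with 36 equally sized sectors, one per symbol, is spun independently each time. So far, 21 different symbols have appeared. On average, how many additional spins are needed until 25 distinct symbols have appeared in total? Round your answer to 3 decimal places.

From k distinct to k+1 distinct takes on average 36/(36-k) spins.
Sum over k = 21,...,24: E = 36/15 + 36/14 + 36/13 + 36/12 = 10.7407.

10.741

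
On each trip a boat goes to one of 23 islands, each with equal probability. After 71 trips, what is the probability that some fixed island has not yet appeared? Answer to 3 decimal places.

0.043

Each trip misses the fixed island with probability (23-1)/23 = 22/23, independently.
P(still missing after 71) = (22/23)^71 = 0.0426.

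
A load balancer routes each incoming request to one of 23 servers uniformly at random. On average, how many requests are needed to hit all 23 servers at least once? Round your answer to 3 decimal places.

85.889

After k distinct servers have appeared, the next request gives a new one with probability (23-k)/23, so the expected wait for the (k+1)-th is 23/(23-k).
E[T] = 23/23 + 23/22 + 23/21 + ... + 23/2 + 23/1 = 23·H_{23}.
H_{23} = 3.7343, so E[T] = 85.8887.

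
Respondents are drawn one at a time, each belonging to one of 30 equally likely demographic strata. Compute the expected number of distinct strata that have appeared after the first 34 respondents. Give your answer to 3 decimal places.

For each stratum, P(seen in 34 respondents) = 1 - (29/30)^34 = 0.6842.
By linearity of expectation, E[distinct seen] = 30·(1 - (29/30)^34) = 20.5261.

20.526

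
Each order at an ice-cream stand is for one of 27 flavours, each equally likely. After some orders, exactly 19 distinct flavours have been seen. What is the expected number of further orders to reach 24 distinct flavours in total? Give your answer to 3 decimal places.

23.882

With k distinct flavours already seen, the next new one takes an expected 27/(27-k) orders.
Sum over k = 19,...,23: E = 27/8 + 27/7 + 27/6 + 27/5 + 27/4 = 23.8821.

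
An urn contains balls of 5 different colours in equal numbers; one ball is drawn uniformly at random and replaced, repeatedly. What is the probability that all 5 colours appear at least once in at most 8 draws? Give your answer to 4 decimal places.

0.3226

Let A_i be the event that colour i is missing after 8 draws. By inclusion–exclusion on the A_i,
P(all seen) = Σ_{j=0}^{5} (-1)^j C(5,j)((5-j)/5)^8
= 1.00000 - 0.83886 + 0.16796 - 0.00655 + 0.00001 - 0.00000
= 0.32256.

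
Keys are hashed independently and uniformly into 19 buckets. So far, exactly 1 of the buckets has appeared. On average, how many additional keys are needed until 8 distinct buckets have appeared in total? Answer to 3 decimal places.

From k distinct to k+1 distinct takes on average 19/(19-k) keys.
Sum over k = 1,...,7: E = 19/18 + 19/17 + 19/16 + ... + 19/13 + 19/12 = 9.0294.

9.029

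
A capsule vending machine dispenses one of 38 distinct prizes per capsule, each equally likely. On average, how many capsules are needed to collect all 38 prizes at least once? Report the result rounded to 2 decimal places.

160.66

The wait to go from k to k+1 distinct prizes is geometric with mean 38/(38-k).
E[T] = 38/38 + 38/37 + 38/36 + ... + 38/2 + 38/1 = 38·H_{38}.
H_{38} = 4.228, so E[T] = 160.660.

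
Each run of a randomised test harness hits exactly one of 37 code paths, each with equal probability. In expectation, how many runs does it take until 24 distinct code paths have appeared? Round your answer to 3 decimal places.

Going from k to k+1 distinct takes a geometric number of runs with mean 37/(37-k).
Sum over k = 0,...,23: E = 37/37 + 37/36 + 37/35 + ... + 37/15 + 37/14 = 37.7937.

37.794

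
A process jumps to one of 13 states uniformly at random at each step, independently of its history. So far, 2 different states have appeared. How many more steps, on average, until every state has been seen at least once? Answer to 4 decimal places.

With k distinct states already seen, the next new one takes an expected 13/(13-k) steps.
Sum over k = 2,...,12: E = 13/11 + 13/10 + 13/9 + ... + 13/2 + 13/1 = 39.25841.

39.2584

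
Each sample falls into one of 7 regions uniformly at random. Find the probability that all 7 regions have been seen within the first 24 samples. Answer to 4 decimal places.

Let A_i be the event that region i is missing after 24 samples. By inclusion–exclusion on the A_i,
P(all seen) = Σ_{j=0}^{7} (-1)^j C(7,j)((7-j)/7)^24
= 1.00000 - 0.17313 + 0.00653 - 0.00005 + 0.00000 - 0.00000 + 0.00000 - 0.00000
= 0.83335.

0.8334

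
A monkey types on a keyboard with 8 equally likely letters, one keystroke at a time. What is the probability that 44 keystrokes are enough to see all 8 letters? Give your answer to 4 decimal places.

0.9776

By inclusion–exclusion over which letters are missing,
P(all seen) = Σ_{j=0}^{8} (-1)^j C(8,j)((8-j)/8)^44
= 1.00000 - 0.02246 + 0.00009 - 0.00000 + 0.00000 - 0.00000 + 0.00000 - 0.00000 + 0.00000
= 0.97763.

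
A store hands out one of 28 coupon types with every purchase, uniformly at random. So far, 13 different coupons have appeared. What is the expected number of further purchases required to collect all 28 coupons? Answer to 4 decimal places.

The wait to go from k to k+1 distinct coupons is geometric with mean 28/(28-k).
Sum over k = 13,...,27: E = 28/15 + 28/14 + 28/13 + ... + 28/2 + 28/1 = 92.91041.

92.9104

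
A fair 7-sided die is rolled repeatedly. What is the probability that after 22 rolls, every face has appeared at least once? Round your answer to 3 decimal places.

Let A_i be the event that face i is missing after 22 rolls. By inclusion–exclusion on the A_i,
P(all seen) = Σ_{j=0}^{7} (-1)^j C(7,j)((7-j)/7)^22
= 1.0000 - 0.2357 + 0.0128 - 0.0002 + 0.0000 - 0.0000 + 0.0000 - 0.0000
= 0.7770.

0.777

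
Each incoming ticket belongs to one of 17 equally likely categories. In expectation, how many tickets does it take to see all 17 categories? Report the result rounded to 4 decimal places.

58.4724

After k distinct categories have appeared, the next ticket gives a new one with probability (17-k)/17, so the expected wait for the (k+1)-th is 17/(17-k).
E[T] = 17/17 + 17/16 + 17/15 + ... + 17/2 + 17/1 = 17·H_{17}.
H_{17} = 3.43955, so E[T] = 58.47239.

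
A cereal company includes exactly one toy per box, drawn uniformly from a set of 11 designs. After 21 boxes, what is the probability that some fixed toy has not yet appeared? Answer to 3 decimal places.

0.135

On each box the fixed toy fails to appear with probability 10/11.
P(still missing after 21) = (10/11)^21 = 0.1351.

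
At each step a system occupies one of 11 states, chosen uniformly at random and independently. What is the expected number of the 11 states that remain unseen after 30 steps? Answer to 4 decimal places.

0.6304

For each state, P(unseen after 30) = (10/11)^30 = 0.05731.
By linearity of expectation, E[unseen] = 11·(10/11)^30 = 0.63039.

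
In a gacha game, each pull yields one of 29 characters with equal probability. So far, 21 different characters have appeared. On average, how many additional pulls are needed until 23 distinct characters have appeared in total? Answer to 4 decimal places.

The wait to go from k to k+1 distinct characters is geometric with mean 29/(29-k).
Sum over k = 21,...,22: E = 29/8 + 29/7 = 7.76786.

7.7679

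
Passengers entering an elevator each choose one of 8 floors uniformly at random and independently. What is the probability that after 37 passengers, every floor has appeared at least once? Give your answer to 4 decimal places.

0.9435

Let A_i be the event that floor i is missing after 37 passengers. By inclusion–exclusion on the A_i,
P(all seen) = Σ_{j=0}^{8} (-1)^j C(8,j)((8-j)/8)^37
= 1.00000 - 0.05720 + 0.00067 - 0.00000 + 0.00000 - 0.00000 + 0.00000 - 0.00000 + 0.00000
= 0.94347.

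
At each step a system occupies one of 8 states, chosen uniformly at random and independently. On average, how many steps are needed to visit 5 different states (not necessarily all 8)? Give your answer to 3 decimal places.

7.076

Going from k to k+1 distinct takes a geometric number of steps with mean 8/(8-k).
Sum over k = 0,...,4: E = 8/8 + 8/7 + 8/6 + 8/5 + 8/4 = 7.0762.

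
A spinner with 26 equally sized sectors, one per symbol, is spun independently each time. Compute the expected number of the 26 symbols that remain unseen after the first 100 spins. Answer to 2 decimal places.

0.51

For each symbol, P(unseen after 100) = (25/26)^100 = 0.020.
By linearity of expectation, E[unseen] = 26·(25/26)^100 = 0.515.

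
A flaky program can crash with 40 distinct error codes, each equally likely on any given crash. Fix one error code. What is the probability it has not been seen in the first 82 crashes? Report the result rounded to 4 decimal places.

0.1254

Each crash misses the fixed error code with probability (40-1)/40 = 39/40, independently.
P(still missing after 82) = (39/40)^82 = 0.12542.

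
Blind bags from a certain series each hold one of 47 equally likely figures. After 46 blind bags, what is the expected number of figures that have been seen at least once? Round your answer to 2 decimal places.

For each figure, P(seen in 46 blind bags) = 1 - (46/47)^46 = 0.628.
By linearity of expectation, E[distinct seen] = 47·(1 - (46/47)^46) = 29.523.

29.52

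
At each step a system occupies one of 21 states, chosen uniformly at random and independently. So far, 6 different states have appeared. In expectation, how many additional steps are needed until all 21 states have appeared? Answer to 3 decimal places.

With k distinct states already seen, the next new one takes an expected 21/(21-k) steps.
Sum over k = 6,...,20: E = 21/15 + 21/14 + 21/13 + ... + 21/2 + 21/1 = 69.6828.

69.683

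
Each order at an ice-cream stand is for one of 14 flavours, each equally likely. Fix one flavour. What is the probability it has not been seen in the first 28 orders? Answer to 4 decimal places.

0.1256

On each order the fixed flavour fails to appear with probability 13/14.
P(still missing after 28) = (13/14)^28 = 0.12555.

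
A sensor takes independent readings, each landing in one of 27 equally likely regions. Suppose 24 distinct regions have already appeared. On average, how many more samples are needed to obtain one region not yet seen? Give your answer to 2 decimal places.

The number of samples until the next new region is geometric with success probability 3/27, so its mean is 27/3.
E = 27/3 = 9.000.

9.00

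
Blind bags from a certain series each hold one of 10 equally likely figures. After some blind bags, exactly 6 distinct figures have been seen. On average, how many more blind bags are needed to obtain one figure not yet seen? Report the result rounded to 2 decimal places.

2.50

Each blind bag yields a new figure with probability (10-6)/10 = 4/10, so the wait is geometric with mean 10/4.
E = 10/4 = 2.500.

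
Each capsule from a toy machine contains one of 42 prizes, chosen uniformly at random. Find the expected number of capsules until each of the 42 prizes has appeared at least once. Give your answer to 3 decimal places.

The wait to go from k to k+1 distinct prizes is geometric with mean 42/(42-k).
E[T] = 42/42 + 42/41 + 42/40 + ... + 42/2 + 42/1 = 42·H_{42}.
H_{42} = 4.3267, so E[T] = 181.7232.

181.723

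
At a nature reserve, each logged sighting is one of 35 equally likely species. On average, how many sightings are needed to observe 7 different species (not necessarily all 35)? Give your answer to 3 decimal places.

7.686

Going from k to k+1 distinct takes a geometric number of sightings with mean 35/(35-k).
Sum over k = 0,...,6: E = 35/35 + 35/34 + 35/33 + ... + 35/30 + 35/29 = 7.6864.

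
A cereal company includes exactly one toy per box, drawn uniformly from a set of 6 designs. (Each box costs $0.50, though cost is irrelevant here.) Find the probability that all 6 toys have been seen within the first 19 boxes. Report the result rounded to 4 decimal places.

0.8189

By inclusion–exclusion over which toys are missing,
P(all seen) = Σ_{j=0}^{6} (-1)^j C(6,j)((6-j)/6)^19
= 1.00000 - 0.18781 + 0.00677 - 0.00004 + 0.00000 - 0.00000 + 0.00000
= 0.81892.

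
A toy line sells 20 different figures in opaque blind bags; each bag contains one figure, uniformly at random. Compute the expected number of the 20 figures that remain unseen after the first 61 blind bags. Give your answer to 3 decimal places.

0.875

For each figure, P(unseen after 61) = (19/20)^61 = 0.0438.
By linearity of expectation, E[unseen] = 20·(19/20)^61 = 0.8753.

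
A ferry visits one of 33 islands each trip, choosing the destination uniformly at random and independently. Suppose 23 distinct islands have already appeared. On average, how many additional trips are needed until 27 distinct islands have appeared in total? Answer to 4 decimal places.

15.8060

The wait to go from k to k+1 distinct islands is geometric with mean 33/(33-k).
Sum over k = 23,...,26: E = 33/10 + 33/9 + 33/8 + 33/7 = 15.80595.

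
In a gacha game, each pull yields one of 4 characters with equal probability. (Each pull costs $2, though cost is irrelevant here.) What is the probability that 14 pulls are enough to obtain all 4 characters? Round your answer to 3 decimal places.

0.929

Let A_i be the event that character i is missing after 14 pulls. By inclusion–exclusion on the A_i,
P(all seen) = Σ_{j=0}^{4} (-1)^j C(4,j)((4-j)/4)^14
= 1.0000 - 0.0713 + 0.0004 - 0.0000 + 0.0000
= 0.9291.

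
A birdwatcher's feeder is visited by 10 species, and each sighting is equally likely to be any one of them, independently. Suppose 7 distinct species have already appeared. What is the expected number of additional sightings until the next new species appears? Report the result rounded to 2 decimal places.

Each sighting yields a new species with probability (10-7)/10 = 3/10, so the wait is geometric with mean 10/3.
E = 10/3 = 3.333.

3.33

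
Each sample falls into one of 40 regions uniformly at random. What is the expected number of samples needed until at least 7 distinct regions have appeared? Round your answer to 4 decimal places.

With k distinct regions already seen, the next new one arrives after an expected 40/(40-k) samples.
Sum over k = 0,...,6: E = 40/40 + 40/39 + 40/38 + ... + 40/35 + 40/34 = 7.58979.

7.5898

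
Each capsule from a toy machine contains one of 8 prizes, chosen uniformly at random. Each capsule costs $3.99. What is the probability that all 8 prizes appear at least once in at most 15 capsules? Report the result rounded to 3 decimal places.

0.248

Let A_i be the event that prize i is missing after 15 capsules. By inclusion–exclusion on the A_i,
P(all seen) = Σ_{j=0}^{8} (-1)^j C(8,j)((8-j)/8)^15
= 1.0000 - 1.0795 + 0.3742 - 0.0486 + 0.0021 - 0.0000 + 0.0000 - 0.0000 + 0.0000
= 0.2482.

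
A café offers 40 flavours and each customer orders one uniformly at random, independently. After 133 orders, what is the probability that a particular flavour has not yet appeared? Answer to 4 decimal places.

Each order misses the fixed flavour with probability (40-1)/40 = 39/40, independently.
P(still missing after 133) = (39/40)^133 = 0.03448.

0.0345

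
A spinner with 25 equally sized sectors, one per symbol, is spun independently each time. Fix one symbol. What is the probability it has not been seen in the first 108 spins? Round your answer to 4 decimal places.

On each spin the fixed symbol fails to appear with probability 24/25.
P(still missing after 108) = (24/25)^108 = 0.01217.

0.0122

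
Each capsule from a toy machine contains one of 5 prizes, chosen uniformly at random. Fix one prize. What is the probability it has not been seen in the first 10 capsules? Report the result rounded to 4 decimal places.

0.1074

Each capsule misses the fixed prize with probability (5-1)/5 = 4/5, independently.
P(still missing after 10) = (4/5)^10 = 0.10737.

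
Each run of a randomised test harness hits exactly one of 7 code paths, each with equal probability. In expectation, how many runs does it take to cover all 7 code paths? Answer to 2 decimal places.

After k distinct code paths have appeared, the next run gives a new one with probability (7-k)/7, so the expected wait for the (k+1)-th is 7/(7-k).
E[T] = 7/7 + 7/6 + 7/5 + ... + 7/2 + 7/1 = 7·H_{7}.
H_{7} = 2.593, so E[T] = 18.150.

18.15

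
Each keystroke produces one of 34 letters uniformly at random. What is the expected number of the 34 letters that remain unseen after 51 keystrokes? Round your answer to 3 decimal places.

For each letter, P(unseen after 51) = (33/34)^51 = 0.2182.
By linearity of expectation, E[unseen] = 34·(33/34)^51 = 7.4176.

7.418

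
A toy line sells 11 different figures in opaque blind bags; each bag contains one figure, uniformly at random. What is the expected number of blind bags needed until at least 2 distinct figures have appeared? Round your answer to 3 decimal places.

2.100

With k distinct figures already seen, the next new one arrives after an expected 11/(11-k) blind bags.
Sum over k = 0,...,1: E = 11/11 + 11/10 = 2.1000.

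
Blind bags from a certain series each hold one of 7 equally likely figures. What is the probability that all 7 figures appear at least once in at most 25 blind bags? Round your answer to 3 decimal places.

By inclusion–exclusion over which figures are missing,
P(all seen) = Σ_{j=0}^{7} (-1)^j C(7,j)((7-j)/7)^25
= 1.0000 - 0.1484 + 0.0047 - 0.0000 + 0.0000 - 0.0000 + 0.0000 - 0.0000
= 0.8562.

0.856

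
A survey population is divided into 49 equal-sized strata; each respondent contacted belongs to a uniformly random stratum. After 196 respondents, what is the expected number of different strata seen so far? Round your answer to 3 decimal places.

For each stratum, P(seen in 196 respondents) = 1 - (48/49)^196 = 0.9824.
By linearity of expectation, E[distinct seen] = 49·(1 - (48/49)^196) = 48.1389.

48.139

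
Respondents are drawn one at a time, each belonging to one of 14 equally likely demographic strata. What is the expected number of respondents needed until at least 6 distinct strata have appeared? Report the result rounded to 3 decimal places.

7.472

Going from k to k+1 distinct takes a geometric number of respondents with mean 14/(14-k).
Sum over k = 0,...,5: E = 14/14 + 14/13 + 14/12 + 14/11 + 14/10 + 14/9 = 7.4719.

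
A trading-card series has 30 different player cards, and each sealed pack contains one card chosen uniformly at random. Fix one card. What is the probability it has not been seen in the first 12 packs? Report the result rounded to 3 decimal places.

0.666

On each pack the fixed card fails to appear with probability 29/30.
P(still missing after 12) = (29/30)^12 = 0.6658.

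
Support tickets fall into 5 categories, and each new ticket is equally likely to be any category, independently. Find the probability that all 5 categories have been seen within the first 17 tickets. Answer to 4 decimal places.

0.8891

By inclusion–exclusion over which categories are missing,
P(all seen) = Σ_{j=0}^{5} (-1)^j C(5,j)((5-j)/5)^17
= 1.00000 - 0.11259 + 0.00169 - 0.00000 + 0.00000 - 0.00000
= 0.88910.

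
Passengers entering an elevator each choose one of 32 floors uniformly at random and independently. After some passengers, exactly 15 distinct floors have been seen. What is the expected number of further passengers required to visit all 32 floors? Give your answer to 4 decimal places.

With k distinct floors already seen, the next new one takes an expected 32/(32-k) passengers.
Sum over k = 15,...,31: E = 32/17 + 32/16 + 32/15 + ... + 32/2 + 32/1 = 110.06568.

110.0657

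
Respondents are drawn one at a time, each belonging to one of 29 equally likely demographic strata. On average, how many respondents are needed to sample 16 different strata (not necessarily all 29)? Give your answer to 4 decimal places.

22.6641

With k distinct strata already seen, the next new one arrives after an expected 29/(29-k) respondents.
Sum over k = 0,...,15: E = 29/29 + 29/28 + 29/27 + ... + 29/15 + 29/14 = 22.66408.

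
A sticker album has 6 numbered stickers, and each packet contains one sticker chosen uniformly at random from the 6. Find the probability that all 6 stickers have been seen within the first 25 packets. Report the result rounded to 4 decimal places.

Let A_i be the event that sticker i is missing after 25 packets. By inclusion–exclusion on the A_i,
P(all seen) = Σ_{j=0}^{6} (-1)^j C(6,j)((6-j)/6)^25
= 1.00000 - 0.06290 + 0.00059 - 0.00000 + 0.00000 - 0.00000 + 0.00000
= 0.93770.

0.9377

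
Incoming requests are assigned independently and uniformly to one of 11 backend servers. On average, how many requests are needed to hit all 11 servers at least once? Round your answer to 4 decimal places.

33.2187

Split into phases: going from k distinct to k+1 distinct takes on average 11/(11-k) requests.
E[T] = 11/11 + 11/10 + 11/9 + ... + 11/2 + 11/1 = 11·H_{11}.
H_{11} = 3.01988, so E[T] = 33.21865.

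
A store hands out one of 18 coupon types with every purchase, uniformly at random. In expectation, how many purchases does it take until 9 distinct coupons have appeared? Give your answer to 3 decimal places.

With k distinct coupons already seen, the next new one arrives after an expected 18/(18-k) purchases.
Sum over k = 0,...,8: E = 18/18 + 18/17 + 18/16 + ... + 18/11 + 18/10 = 11.9905.

11.991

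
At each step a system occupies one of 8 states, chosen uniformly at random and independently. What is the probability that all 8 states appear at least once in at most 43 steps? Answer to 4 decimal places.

By inclusion–exclusion over which states are missing,
P(all seen) = Σ_{j=0}^{8} (-1)^j C(8,j)((8-j)/8)^43
= 1.00000 - 0.02567 + 0.00012 - 0.00000 + 0.00000 - 0.00000 + 0.00000 - 0.00000 + 0.00000
= 0.97445.

0.9744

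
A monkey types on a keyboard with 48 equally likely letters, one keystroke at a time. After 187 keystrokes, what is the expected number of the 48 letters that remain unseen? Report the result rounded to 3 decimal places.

For each letter, P(unseen after 187) = (47/48)^187 = 0.0195.
By linearity of expectation, E[unseen] = 48·(47/48)^187 = 0.9363.

0.936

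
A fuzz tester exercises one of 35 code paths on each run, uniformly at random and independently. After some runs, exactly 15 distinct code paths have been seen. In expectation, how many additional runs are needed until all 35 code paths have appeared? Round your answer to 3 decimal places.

125.921

The wait to go from k to k+1 distinct code paths is geometric with mean 35/(35-k).
Sum over k = 15,...,34: E = 35/20 + 35/19 + 35/18 + ... + 35/2 + 35/1 = 125.9209.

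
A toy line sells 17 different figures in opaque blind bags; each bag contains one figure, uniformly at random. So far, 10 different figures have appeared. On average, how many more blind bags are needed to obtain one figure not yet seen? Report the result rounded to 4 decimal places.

2.4286

Each blind bag yields a new figure with probability (17-10)/17 = 7/17, so the wait is geometric with mean 17/7.
E = 17/7 = 2.42857.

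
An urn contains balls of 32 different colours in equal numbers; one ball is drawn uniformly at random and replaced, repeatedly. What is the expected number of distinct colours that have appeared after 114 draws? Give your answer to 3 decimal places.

For each colour, P(seen in 114 draws) = 1 - (31/32)^114 = 0.9732.
By linearity of expectation, E[distinct seen] = 32·(1 - (31/32)^114) = 31.1424.

31.142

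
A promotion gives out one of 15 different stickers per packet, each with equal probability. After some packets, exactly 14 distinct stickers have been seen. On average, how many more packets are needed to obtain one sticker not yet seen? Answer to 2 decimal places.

The number of packets until the next new sticker is geometric with success probability 1/15, so its mean is 15/1.
E = 15/1 = 15.000.

15.00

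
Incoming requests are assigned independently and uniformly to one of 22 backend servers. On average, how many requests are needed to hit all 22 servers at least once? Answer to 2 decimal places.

81.20

After k distinct servers have appeared, the next request gives a new one with probability (22-k)/22, so the expected wait for the (k+1)-th is 22/(22-k).
E[T] = 22/22 + 22/21 + 22/20 + ... + 22/2 + 22/1 = 22·H_{22}.
H_{22} = 3.691, so E[T] = 81.198.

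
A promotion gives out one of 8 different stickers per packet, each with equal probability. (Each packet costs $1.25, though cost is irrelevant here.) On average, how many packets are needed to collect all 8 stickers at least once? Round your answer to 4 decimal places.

The wait to go from k to k+1 distinct stickers is geometric with mean 8/(8-k).
E[T] = 8/8 + 8/7 + 8/6 + ... + 8/2 + 8/1 = 8·H_{8}.
H_{8} = 2.71786, so E[T] = 21.74286.

21.7429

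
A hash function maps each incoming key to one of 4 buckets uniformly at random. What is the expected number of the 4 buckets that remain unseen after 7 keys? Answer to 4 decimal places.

For each bucket, P(unseen after 7) = (3/4)^7 = 0.13348.
By linearity of expectation, E[unseen] = 4·(3/4)^7 = 0.53394.

0.5339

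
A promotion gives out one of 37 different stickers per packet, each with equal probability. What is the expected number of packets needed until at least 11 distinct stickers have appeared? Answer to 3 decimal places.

12.845

Going from k to k+1 distinct takes a geometric number of packets with mean 37/(37-k).
Sum over k = 0,...,10: E = 37/37 + 37/36 + 37/35 + ... + 37/28 + 37/27 = 12.8452.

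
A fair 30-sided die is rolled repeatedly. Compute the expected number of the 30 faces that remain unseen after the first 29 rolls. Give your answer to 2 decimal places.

11.22

For each face, P(unseen after 29) = (29/30)^29 = 0.374.
By linearity of expectation, E[unseen] = 30·(29/30)^29 = 11.224.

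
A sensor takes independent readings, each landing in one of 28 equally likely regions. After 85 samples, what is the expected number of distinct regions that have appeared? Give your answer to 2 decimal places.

For each region, P(seen in 85 samples) = 1 - (27/28)^85 = 0.955.
By linearity of expectation, E[distinct seen] = 28·(1 - (27/28)^85) = 26.728.

26.73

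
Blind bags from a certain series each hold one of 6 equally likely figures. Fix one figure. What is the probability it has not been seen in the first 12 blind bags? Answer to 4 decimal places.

Each blind bag misses the fixed figure with probability (6-1)/6 = 5/6, independently.
P(still missing after 12) = (5/6)^12 = 0.11216.

0.1122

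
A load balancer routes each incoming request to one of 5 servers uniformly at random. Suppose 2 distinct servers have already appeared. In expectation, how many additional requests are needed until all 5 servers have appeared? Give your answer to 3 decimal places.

The wait to go from k to k+1 distinct servers is geometric with mean 5/(5-k).
Sum over k = 2,...,4: E = 5/3 + 5/2 + 5/1 = 9.1667.

9.167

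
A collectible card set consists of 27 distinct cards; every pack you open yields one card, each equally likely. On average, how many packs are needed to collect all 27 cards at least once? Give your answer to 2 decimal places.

The wait to go from k to k+1 distinct cards is geometric with mean 27/(27-k).
E[T] = 27/27 + 27/26 + 27/25 + ... + 27/2 + 27/1 = 27·H_{27}.
H_{27} = 3.891, so E[T] = 105.069.

105.07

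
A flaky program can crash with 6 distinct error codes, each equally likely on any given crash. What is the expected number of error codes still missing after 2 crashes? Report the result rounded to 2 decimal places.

4.17

For each error code, P(unseen after 2) = (5/6)^2 = 0.694.
By linearity of expectation, E[unseen] = 6·(5/6)^2 = 4.167.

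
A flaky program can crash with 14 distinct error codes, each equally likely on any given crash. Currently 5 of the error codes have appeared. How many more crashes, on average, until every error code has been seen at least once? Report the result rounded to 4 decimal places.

The wait to go from k to k+1 distinct error codes is geometric with mean 14/(14-k).
Sum over k = 5,...,13: E = 14/9 + 14/8 + 14/7 + ... + 14/2 + 14/1 = 39.60556.

39.6056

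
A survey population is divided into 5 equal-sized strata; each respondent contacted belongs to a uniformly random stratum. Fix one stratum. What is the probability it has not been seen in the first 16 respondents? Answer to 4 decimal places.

0.0281

Each respondent misses the fixed stratum with probability (5-1)/5 = 4/5, independently.
P(still missing after 16) = (4/5)^16 = 0.02815.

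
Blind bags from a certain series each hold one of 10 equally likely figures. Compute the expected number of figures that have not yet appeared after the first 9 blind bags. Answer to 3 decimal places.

For each figure, P(unseen after 9) = (9/10)^9 = 0.3874.
By linearity of expectation, E[unseen] = 10·(9/10)^9 = 3.8742.

3.874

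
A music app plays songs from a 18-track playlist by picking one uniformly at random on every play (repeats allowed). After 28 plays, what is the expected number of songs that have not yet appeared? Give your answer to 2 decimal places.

3.63

For each song, P(unseen after 28) = (17/18)^28 = 0.202.
By linearity of expectation, E[unseen] = 18·(17/18)^28 = 3.633.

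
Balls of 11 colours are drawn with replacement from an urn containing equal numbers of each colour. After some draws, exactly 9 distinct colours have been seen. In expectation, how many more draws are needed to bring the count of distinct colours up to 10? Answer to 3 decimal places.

5.500

From k distinct to k+1 distinct takes on average 11/(11-k) draws.
Only the k = 9 term is needed: E = 11/2 = 5.5000.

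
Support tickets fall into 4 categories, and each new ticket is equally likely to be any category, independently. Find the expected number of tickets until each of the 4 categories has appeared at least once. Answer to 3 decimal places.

8.333

The wait to go from k to k+1 distinct categories is geometric with mean 4/(4-k).
E[T] = 4/4 + 4/3 + 4/2 + 4/1 = 4·H_{4}.
H_{4} = 2.0833, so E[T] = 8.3333.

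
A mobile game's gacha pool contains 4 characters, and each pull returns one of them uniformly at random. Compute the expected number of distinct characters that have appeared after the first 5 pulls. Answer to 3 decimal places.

3.051

For each character, P(seen in 5 pulls) = 1 - (3/4)^5 = 0.7627.
By linearity of expectation, E[distinct seen] = 4·(1 - (3/4)^5) = 3.0508.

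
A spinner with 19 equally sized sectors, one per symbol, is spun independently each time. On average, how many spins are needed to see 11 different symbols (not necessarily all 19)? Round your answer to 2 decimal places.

15.77

With k distinct symbols already seen, the next new one arrives after an expected 19/(19-k) spins.
Sum over k = 0,...,10: E = 19/19 + 19/18 + 19/17 + ... + 19/10 + 19/9 = 15.768.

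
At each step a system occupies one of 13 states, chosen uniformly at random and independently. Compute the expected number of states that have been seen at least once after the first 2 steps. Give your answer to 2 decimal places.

For each state, P(seen in 2 steps) = 1 - (12/13)^2 = 0.148.
By linearity of expectation, E[distinct seen] = 13·(1 - (12/13)^2) = 1.923.

1.92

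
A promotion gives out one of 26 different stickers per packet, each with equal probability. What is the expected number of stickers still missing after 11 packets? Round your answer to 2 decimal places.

For each sticker, P(unseen after 11) = (25/26)^11 = 0.650.
By linearity of expectation, E[unseen] = 26·(25/26)^11 = 16.889.

16.89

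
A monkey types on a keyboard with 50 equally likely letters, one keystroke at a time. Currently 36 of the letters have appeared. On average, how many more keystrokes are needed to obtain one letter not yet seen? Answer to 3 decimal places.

3.571

The number of keystrokes until the next new letter is geometric with success probability 14/50, so its mean is 50/14.
E = 50/14 = 3.5714.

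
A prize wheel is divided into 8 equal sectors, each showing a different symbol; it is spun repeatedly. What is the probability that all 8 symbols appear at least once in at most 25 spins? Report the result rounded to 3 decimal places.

0.737

Let A_i be the event that symbol i is missing after 25 spins. By inclusion–exclusion on the A_i,
P(all seen) = Σ_{j=0}^{8} (-1)^j C(8,j)((8-j)/8)^25
= 1.0000 - 0.2840 + 0.0211 - 0.0004 + 0.0000 - 0.0000 + 0.0000 - 0.0000 + 0.0000
= 0.7366.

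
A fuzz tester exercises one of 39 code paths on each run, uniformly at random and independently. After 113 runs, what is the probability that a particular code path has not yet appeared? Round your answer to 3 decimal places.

On each run the fixed code path fails to appear with probability 38/39.
P(still missing after 113) = (38/39)^113 = 0.0531.

0.053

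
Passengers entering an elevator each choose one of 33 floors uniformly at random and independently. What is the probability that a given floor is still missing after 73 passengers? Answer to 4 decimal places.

Each passenger misses the fixed floor with probability (33-1)/33 = 32/33, independently.
P(still missing after 73) = (32/33)^73 = 0.10579.

0.1058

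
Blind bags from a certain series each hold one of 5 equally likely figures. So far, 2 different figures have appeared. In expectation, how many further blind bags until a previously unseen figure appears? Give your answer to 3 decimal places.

Each blind bag yields a new figure with probability (5-2)/5 = 3/5, so the wait is geometric with mean 5/3.
E = 5/3 = 1.6667.

1.667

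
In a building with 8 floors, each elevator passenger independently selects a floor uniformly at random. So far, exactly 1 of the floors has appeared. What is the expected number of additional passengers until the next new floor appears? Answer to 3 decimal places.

Each passenger yields a new floor with probability (8-1)/8 = 7/8, so the wait is geometric with mean 8/7.
E = 8/7 = 1.1429.

1.143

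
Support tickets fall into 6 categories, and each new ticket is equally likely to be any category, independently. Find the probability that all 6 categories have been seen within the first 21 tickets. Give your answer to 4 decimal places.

0.8726

Let A_i be the event that category i is missing after 21 tickets. By inclusion–exclusion on the A_i,
P(all seen) = Σ_{j=0}^{6} (-1)^j C(6,j)((6-j)/6)^21
= 1.00000 - 0.13042 + 0.00301 - 0.00001 + 0.00000 - 0.00000 + 0.00000
= 0.87258.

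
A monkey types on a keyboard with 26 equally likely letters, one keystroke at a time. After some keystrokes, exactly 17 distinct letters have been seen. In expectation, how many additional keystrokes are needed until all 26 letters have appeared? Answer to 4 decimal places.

From k distinct to k+1 distinct takes on average 26/(26-k) keystrokes.
Sum over k = 17,...,25: E = 26/9 + 26/8 + 26/7 + ... + 26/2 + 26/1 = 73.55317.

73.5532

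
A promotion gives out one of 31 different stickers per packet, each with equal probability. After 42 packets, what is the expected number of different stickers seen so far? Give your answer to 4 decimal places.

For each sticker, P(seen in 42 packets) = 1 - (30/31)^42 = 0.74771.
By linearity of expectation, E[distinct seen] = 31·(1 - (30/31)^42) = 23.17898.

23.1790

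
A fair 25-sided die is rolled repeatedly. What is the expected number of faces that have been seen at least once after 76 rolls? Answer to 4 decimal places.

For each face, P(seen in 76 rolls) = 1 - (24/25)^76 = 0.95506.
By linearity of expectation, E[distinct seen] = 25·(1 - (24/25)^76) = 23.87655.

23.8766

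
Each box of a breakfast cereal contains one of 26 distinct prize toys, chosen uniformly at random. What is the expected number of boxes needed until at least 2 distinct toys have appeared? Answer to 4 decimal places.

2.0400

With k distinct toys already seen, the next new one arrives after an expected 26/(26-k) boxes.
Sum over k = 0,...,1: E = 26/26 + 26/25 = 2.04000.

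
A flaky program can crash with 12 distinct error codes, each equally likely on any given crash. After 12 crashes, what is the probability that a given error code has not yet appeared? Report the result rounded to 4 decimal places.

On each crash the fixed error code fails to appear with probability 11/12.
P(still missing after 12) = (11/12)^12 = 0.35200.

0.3520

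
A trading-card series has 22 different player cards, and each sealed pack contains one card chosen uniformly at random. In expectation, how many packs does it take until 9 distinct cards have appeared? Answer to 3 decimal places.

With k distinct cards already seen, the next new one arrives after an expected 22/(22-k) packs.
Sum over k = 0,...,8: E = 22/22 + 22/21 + 22/20 + ... + 22/15 + 22/14 = 11.2349.

11.235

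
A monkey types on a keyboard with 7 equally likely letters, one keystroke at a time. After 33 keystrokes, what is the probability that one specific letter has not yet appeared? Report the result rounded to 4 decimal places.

Each keystroke misses the fixed letter with probability (7-1)/7 = 6/7, independently.
P(still missing after 33) = (6/7)^33 = 0.00618.

0.0062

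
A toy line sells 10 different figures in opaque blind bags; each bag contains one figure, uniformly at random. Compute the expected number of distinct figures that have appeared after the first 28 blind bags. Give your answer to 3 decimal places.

For each figure, P(seen in 28 blind bags) = 1 - (9/10)^28 = 0.9477.
By linearity of expectation, E[distinct seen] = 10·(1 - (9/10)^28) = 9.4767.

9.477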